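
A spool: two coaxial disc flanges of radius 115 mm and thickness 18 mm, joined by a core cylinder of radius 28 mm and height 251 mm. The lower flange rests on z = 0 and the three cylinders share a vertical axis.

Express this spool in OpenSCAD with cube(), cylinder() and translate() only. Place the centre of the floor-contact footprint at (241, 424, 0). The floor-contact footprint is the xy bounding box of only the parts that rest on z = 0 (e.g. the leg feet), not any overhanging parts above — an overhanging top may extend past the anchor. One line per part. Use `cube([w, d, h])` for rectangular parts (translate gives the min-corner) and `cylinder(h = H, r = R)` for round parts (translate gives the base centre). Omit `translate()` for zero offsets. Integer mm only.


translate([241, 424, 0]) cylinder(h = 18, r = 115);
translate([241, 424, 18]) cylinder(h = 251, r = 28);
translate([241, 424, 269]) cylinder(h = 18, r = 115);


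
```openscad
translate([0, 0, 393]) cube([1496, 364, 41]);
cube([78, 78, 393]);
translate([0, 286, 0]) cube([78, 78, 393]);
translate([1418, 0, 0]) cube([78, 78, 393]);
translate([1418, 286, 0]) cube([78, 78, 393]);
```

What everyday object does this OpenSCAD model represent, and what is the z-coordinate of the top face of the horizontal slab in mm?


A bench. The seat-top height is 434 mm.

A long slab on four corner posts — a bench. The slab sits at z = 393 with thickness 41, so the top is 393 + 41 = 434 mm.


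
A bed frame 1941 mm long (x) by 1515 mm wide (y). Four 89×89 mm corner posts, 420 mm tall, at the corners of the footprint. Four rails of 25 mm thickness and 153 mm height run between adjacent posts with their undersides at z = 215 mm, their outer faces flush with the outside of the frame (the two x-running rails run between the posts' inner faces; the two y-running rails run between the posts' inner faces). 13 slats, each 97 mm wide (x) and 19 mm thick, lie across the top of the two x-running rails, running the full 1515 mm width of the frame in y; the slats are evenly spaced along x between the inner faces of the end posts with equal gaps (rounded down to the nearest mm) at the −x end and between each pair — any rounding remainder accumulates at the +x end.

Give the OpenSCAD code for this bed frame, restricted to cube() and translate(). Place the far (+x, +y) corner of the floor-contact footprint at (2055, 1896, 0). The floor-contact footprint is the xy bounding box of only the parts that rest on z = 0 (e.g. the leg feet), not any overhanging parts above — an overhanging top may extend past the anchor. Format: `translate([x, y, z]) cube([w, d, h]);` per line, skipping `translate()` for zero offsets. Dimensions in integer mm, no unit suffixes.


translate([114, 381, 0]) cube([89, 89, 420]);
translate([114, 1807, 0]) cube([89, 89, 420]);
translate([1966, 381, 0]) cube([89, 89, 420]);
translate([1966, 1807, 0]) cube([89, 89, 420]);
translate([203, 381, 215]) cube([1763, 25, 153]);
translate([203, 1871, 215]) cube([1763, 25, 153]);
translate([114, 470, 215]) cube([25, 1337, 153]);
translate([2030, 470, 215]) cube([25, 1337, 153]);
translate([238, 381, 368]) cube([97, 1515, 19]);
translate([370, 381, 368]) cube([97, 1515, 19]);
translate([502, 381, 368]) cube([97, 1515, 19]);
translate([634, 381, 368]) cube([97, 1515, 19]);
translate([766, 381, 368]) cube([97, 1515, 19]);
translate([898, 381, 368]) cube([97, 1515, 19]);
translate([1030, 381, 368]) cube([97, 1515, 19]);
translate([1162, 381, 368]) cube([97, 1515, 19]);
translate([1294, 381, 368]) cube([97, 1515, 19]);
translate([1426, 381, 368]) cube([97, 1515, 19]);
translate([1558, 381, 368]) cube([97, 1515, 19]);
translate([1690, 381, 368]) cube([97, 1515, 19]);
translate([1822, 381, 368]) cube([97, 1515, 19]);


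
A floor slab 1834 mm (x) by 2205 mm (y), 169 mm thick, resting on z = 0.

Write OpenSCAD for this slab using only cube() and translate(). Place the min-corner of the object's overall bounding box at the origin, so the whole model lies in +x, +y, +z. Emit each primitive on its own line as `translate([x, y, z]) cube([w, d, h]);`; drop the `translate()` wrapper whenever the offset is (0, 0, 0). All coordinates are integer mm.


cube([1834, 2205, 169]);


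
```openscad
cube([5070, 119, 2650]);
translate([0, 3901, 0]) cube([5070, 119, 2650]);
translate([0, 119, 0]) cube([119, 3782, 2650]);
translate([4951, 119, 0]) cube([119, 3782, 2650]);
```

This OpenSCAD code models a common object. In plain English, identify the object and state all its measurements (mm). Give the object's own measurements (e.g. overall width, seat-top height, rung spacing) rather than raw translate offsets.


The wall frame of a small rectangular building: four walls, each 2650 mm tall and 119 mm thick, enclosing a footprint 5070 mm (x) by 4020 mm (y) outside-to-outside, with no floor or roof. The front and back walls (the −y and +y sides) span the full width; the two side walls fit between them.


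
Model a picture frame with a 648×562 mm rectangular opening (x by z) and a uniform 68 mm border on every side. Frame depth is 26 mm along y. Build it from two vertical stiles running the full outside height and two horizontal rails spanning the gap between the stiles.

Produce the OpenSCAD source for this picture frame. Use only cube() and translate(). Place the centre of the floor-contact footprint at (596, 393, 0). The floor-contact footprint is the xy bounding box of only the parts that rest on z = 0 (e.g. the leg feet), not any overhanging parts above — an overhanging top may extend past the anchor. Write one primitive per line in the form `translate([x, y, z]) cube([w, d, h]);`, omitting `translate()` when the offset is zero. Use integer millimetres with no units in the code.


translate([204, 380, 0]) cube([68, 26, 698]);
translate([920, 380, 0]) cube([68, 26, 698]);
translate([272, 380, 0]) cube([648, 26, 68]);
translate([272, 380, 630]) cube([648, 26, 68]);


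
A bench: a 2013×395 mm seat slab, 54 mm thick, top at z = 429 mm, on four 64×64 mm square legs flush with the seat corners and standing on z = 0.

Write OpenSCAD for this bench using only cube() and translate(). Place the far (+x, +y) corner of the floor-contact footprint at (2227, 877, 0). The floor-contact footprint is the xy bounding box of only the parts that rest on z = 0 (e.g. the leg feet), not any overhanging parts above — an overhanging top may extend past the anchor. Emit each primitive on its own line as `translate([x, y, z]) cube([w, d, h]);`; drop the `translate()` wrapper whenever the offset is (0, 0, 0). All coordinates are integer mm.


translate([214, 482, 375]) cube([2013, 395, 54]);
translate([214, 482, 0]) cube([64, 64, 375]);
translate([214, 813, 0]) cube([64, 64, 375]);
translate([2163, 482, 0]) cube([64, 64, 375]);
translate([2163, 813, 0]) cube([64, 64, 375]);


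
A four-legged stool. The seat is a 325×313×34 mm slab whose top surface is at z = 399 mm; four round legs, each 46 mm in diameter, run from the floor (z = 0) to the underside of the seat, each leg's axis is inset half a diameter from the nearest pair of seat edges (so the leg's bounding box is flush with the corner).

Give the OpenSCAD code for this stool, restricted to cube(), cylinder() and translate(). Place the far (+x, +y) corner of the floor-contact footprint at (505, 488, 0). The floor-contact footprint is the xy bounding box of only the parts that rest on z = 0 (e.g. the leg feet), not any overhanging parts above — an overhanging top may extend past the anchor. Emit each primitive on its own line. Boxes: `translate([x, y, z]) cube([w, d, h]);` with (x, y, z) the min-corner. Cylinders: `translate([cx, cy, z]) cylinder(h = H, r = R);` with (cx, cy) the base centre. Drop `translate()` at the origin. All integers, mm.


// leg_h = 399 - 34 = 365
translate([180, 175, 365]) cube([325, 313, 34]);
translate([203, 198, 0]) cylinder(h = 365, r = 23);
translate([482, 198, 0]) cylinder(h = 365, r = 23);
translate([203, 465, 0]) cylinder(h = 365, r = 23);
translate([482, 465, 0]) cylinder(h = 365, r = 23);


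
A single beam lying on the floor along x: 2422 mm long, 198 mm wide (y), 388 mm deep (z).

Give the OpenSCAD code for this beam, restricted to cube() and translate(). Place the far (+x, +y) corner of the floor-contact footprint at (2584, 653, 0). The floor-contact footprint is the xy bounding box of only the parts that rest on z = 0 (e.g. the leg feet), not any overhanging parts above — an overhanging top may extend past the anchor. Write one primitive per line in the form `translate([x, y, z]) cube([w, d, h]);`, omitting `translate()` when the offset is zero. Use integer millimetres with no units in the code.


translate([162, 455, 0]) cube([2422, 198, 388]);


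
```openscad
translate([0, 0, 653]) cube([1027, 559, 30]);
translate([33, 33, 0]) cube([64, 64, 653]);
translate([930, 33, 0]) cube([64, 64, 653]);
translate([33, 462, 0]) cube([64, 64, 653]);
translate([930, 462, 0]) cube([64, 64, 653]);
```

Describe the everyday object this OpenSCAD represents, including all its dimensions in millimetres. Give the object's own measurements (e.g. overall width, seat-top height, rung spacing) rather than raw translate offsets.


A table: top 1027 mm (x) × 559 mm (y), 30 mm thick, upper face at z = 683 mm, on four 64×64 mm square legs, each inset 33 mm from the nearest pair of top edges from z = 0 to the bottom of the top.


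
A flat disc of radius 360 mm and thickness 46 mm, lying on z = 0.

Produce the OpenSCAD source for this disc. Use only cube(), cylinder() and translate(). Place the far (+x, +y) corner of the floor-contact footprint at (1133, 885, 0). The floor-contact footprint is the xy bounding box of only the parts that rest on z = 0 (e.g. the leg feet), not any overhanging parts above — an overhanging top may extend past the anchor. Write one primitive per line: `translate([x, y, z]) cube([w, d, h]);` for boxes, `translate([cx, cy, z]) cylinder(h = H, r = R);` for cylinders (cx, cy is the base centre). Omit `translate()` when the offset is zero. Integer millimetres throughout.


translate([773, 525, 0]) cylinder(h = 46, r = 360);


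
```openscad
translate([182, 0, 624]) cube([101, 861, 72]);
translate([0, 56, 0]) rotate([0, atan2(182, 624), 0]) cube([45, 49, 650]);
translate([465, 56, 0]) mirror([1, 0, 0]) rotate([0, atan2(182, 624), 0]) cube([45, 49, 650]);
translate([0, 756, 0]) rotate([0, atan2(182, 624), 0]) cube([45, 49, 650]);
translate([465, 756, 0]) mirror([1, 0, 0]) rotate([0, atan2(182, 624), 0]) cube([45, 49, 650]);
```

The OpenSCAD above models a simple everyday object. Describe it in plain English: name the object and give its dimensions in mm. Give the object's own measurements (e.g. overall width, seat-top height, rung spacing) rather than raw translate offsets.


A sawhorse. A 101×861×72 mm beam (x, y, z) sits on two A-frame leg pairs. Each pair is two raked legs of 45×49 mm section (49 mm along y) splaying symmetrically in x. Each leg rises 624 mm vertically over 182 mm of horizontal reach and is 650 mm long along its own axis. Every leg's outer bottom edge rests on the floor and its outer top edge meets a bottom edge of the beam — the left legs (tilting toward +x) meet the beam's −x bottom edge, the right legs (their mirror images, tilting toward −x) meet its +x bottom edge — so the leg tops tuck under the beam, the beam's underside is 624 mm above the floor, and the feet are 465 mm apart outside-to-outside with the beam centred between them. The two leg pairs are set in 56 mm from either end of the beam.


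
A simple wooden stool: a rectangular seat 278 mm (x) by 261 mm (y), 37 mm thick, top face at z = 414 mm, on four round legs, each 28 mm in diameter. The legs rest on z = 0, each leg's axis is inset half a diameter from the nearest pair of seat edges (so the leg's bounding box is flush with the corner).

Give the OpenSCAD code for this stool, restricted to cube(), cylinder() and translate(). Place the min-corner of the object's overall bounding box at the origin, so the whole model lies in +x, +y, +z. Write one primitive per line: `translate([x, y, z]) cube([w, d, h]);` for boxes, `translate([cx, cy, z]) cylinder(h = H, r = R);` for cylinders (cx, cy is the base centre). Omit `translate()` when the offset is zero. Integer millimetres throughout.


translate([0, 0, 377]) cube([278, 261, 37]);
translate([14, 14, 0]) cylinder(h = 377, r = 14);
translate([264, 14, 0]) cylinder(h = 377, r = 14);
translate([14, 247, 0]) cylinder(h = 377, r = 14);
translate([264, 247, 0]) cylinder(h = 377, r = 14);


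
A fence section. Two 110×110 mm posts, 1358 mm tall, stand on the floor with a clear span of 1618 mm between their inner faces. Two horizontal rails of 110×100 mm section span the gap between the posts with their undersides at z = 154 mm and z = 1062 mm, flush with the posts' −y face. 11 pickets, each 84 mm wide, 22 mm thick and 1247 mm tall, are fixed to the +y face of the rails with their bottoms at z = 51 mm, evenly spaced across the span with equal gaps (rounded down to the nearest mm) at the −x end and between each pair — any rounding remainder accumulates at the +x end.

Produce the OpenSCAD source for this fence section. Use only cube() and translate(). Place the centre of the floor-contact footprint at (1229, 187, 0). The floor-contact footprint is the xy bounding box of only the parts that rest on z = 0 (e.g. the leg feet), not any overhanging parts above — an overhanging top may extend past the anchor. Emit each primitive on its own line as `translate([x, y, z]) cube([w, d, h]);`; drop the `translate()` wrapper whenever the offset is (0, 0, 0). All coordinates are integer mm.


translate([310, 132, 0]) cube([110, 110, 1358]);
translate([2038, 132, 0]) cube([110, 110, 1358]);
translate([420, 132, 154]) cube([1618, 110, 100]);
translate([420, 132, 1062]) cube([1618, 110, 100]);
translate([477, 242, 51]) cube([84, 22, 1247]);
translate([618, 242, 51]) cube([84, 22, 1247]);
translate([759, 242, 51]) cube([84, 22, 1247]);
translate([900, 242, 51]) cube([84, 22, 1247]);
translate([1041, 242, 51]) cube([84, 22, 1247]);
translate([1182, 242, 51]) cube([84, 22, 1247]);
translate([1323, 242, 51]) cube([84, 22, 1247]);
translate([1464, 242, 51]) cube([84, 22, 1247]);
translate([1605, 242, 51]) cube([84, 22, 1247]);
translate([1746, 242, 51]) cube([84, 22, 1247]);
translate([1887, 242, 51]) cube([84, 22, 1247]);


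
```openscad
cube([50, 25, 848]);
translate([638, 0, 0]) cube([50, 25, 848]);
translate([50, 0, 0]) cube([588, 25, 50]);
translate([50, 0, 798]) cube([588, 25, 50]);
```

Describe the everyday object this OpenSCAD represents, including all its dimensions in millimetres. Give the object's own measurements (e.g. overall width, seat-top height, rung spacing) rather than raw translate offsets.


A rectangular picture frame lying in the x–z plane (depth along y). The opening is 588 mm wide (x) by 748 mm tall (z), surrounded by a border 50 mm wide on all four sides. The frame is 25 mm deep and is made of two full-height vertical stiles with two horizontal rails fitted between them.


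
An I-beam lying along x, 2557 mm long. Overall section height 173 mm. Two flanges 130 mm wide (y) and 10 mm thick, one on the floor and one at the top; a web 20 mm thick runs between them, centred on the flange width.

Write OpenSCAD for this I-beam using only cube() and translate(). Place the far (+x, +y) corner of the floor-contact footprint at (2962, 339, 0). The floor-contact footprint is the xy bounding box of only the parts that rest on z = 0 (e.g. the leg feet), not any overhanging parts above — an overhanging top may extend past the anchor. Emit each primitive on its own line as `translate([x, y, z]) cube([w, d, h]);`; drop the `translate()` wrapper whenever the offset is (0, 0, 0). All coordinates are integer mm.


translate([405, 209, 0]) cube([2557, 130, 10]);
translate([405, 264, 10]) cube([2557, 20, 153]);
translate([405, 209, 163]) cube([2557, 130, 10]);


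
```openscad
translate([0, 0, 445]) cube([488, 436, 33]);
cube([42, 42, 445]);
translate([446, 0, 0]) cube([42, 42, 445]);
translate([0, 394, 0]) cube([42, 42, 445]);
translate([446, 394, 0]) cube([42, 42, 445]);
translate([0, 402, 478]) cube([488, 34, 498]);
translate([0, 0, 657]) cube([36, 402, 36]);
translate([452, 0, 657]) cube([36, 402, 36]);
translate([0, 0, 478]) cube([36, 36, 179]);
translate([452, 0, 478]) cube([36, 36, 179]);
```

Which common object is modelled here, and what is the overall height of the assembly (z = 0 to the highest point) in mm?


A chair. The overall height is 976 mm.

A slab on four corner posts with a tall panel at the back — a chair. The seat slab sits at z = 445 with thickness 33, and the 498 mm backrest starts at the seat top, so the overall height is 445 + 33 + 498 = 976 mm.


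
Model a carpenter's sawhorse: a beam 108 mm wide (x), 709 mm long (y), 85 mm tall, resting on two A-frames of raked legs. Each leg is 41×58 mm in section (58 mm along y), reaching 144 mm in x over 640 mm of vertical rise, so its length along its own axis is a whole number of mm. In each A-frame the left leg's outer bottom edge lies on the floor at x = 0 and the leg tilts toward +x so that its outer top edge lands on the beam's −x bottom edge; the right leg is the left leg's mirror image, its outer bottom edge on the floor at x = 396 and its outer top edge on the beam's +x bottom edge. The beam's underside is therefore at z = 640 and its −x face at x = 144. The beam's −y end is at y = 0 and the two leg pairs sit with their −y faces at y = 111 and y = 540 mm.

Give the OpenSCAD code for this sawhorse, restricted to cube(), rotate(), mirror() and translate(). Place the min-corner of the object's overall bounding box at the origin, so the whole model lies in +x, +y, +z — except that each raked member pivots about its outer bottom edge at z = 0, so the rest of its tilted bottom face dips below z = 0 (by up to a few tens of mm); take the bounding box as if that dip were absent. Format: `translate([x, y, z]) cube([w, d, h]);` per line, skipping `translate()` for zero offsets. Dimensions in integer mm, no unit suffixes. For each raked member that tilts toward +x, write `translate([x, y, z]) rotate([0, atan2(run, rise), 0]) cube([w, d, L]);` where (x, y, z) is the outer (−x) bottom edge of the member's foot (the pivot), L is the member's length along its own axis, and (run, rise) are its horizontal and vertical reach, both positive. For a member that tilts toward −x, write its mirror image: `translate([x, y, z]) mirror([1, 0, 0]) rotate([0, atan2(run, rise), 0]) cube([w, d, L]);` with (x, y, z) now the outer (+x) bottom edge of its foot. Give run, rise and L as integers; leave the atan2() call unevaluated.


// leg length = √(144² + 640²) = 656
// right-leg outer foot x = 2·144 + 108 = 396
// beam min-corner = (144, 0, 640)
translate([144, 0, 640]) cube([108, 709, 85]);
translate([0, 111, 0]) rotate([0, atan2(144, 640), 0]) cube([41, 58, 656]);
translate([396, 111, 0]) mirror([1, 0, 0]) rotate([0, atan2(144, 640), 0]) cube([41, 58, 656]);
translate([0, 540, 0]) rotate([0, atan2(144, 640), 0]) cube([41, 58, 656]);
translate([396, 540, 0]) mirror([1, 0, 0]) rotate([0, atan2(144, 640), 0]) cube([41, 58, 656]);


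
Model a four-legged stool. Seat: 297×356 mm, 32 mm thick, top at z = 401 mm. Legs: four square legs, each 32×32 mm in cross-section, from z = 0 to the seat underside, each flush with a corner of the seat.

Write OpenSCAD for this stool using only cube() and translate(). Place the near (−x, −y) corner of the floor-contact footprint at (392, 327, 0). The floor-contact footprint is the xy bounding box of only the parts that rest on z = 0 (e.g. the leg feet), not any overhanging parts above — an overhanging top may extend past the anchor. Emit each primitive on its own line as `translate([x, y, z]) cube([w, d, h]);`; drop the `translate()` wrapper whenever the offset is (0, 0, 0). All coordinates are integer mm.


translate([392, 327, 369]) cube([297, 356, 32]);
translate([392, 327, 0]) cube([32, 32, 369]);
translate([657, 327, 0]) cube([32, 32, 369]);
translate([392, 651, 0]) cube([32, 32, 369]);
translate([657, 651, 0]) cube([32, 32, 369]);


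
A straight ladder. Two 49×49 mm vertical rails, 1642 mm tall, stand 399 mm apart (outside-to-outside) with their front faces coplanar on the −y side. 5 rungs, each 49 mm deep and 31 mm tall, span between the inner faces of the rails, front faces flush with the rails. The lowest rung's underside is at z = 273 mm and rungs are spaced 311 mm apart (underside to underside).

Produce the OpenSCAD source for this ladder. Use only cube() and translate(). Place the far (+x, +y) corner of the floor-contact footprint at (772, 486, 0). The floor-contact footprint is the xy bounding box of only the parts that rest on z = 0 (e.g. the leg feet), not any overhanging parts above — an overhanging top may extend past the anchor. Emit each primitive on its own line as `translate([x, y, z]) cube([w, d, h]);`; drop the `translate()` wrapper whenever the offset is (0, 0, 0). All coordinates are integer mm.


// rung span = 399 - 2*49 = 301
// rung[k] z = 273 + k*311
translate([373, 437, 0]) cube([49, 49, 1642]);
translate([723, 437, 0]) cube([49, 49, 1642]);
translate([422, 437, 273]) cube([301, 49, 31]);
translate([422, 437, 584]) cube([301, 49, 31]);
translate([422, 437, 895]) cube([301, 49, 31]);
translate([422, 437, 1206]) cube([301, 49, 31]);
translate([422, 437, 1517]) cube([301, 49, 31]);


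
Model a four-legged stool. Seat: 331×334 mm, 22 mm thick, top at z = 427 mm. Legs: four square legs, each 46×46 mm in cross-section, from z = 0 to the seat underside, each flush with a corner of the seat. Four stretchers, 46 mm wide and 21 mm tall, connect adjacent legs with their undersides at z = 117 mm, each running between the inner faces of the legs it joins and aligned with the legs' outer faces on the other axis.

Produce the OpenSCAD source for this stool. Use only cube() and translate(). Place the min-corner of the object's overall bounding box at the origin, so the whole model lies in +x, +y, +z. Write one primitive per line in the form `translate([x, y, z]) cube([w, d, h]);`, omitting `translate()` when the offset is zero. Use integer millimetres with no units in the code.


// leg_h = 427 - 22 = 405
// stretcher span = 331 - 2*46 = 239
translate([0, 0, 405]) cube([331, 334, 22]);
cube([46, 46, 405]);
translate([285, 0, 0]) cube([46, 46, 405]);
translate([0, 288, 0]) cube([46, 46, 405]);
translate([285, 288, 0]) cube([46, 46, 405]);
translate([46, 0, 117]) cube([239, 46, 21]);
translate([46, 288, 117]) cube([239, 46, 21]);
translate([0, 46, 117]) cube([46, 242, 21]);
translate([285, 46, 117]) cube([46, 242, 21]);


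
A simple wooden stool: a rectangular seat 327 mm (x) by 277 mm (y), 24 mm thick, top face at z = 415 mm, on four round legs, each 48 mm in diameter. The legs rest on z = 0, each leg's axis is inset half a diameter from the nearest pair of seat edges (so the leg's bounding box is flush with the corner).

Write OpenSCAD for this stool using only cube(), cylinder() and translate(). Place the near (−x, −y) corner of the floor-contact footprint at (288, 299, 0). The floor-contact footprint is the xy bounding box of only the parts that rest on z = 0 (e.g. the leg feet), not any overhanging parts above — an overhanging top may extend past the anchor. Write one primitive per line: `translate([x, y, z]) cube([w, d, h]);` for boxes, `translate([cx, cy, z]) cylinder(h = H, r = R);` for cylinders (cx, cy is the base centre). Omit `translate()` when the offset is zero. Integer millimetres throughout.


// leg_h = 415 - 24 = 391
translate([288, 299, 391]) cube([327, 277, 24]);
translate([312, 323, 0]) cylinder(h = 391, r = 24);
translate([591, 323, 0]) cylinder(h = 391, r = 24);
translate([312, 552, 0]) cylinder(h = 391, r = 24);
translate([591, 552, 0]) cylinder(h = 391, r = 24);


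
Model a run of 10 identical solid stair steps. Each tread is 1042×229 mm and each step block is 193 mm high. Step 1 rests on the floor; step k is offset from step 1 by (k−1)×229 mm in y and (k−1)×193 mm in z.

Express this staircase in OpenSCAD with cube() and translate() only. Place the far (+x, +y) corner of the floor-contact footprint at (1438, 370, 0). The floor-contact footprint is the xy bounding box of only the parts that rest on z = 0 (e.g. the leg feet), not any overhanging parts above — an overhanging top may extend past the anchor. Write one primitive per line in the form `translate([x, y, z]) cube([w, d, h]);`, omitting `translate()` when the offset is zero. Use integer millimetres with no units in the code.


translate([396, 141, 0]) cube([1042, 229, 193]);
translate([396, 370, 193]) cube([1042, 229, 193]);
translate([396, 599, 386]) cube([1042, 229, 193]);
translate([396, 828, 579]) cube([1042, 229, 193]);
translate([396, 1057, 772]) cube([1042, 229, 193]);
translate([396, 1286, 965]) cube([1042, 229, 193]);
translate([396, 1515, 1158]) cube([1042, 229, 193]);
translate([396, 1744, 1351]) cube([1042, 229, 193]);
translate([396, 1973, 1544]) cube([1042, 229, 193]);
translate([396, 2202, 1737]) cube([1042, 229, 193]);


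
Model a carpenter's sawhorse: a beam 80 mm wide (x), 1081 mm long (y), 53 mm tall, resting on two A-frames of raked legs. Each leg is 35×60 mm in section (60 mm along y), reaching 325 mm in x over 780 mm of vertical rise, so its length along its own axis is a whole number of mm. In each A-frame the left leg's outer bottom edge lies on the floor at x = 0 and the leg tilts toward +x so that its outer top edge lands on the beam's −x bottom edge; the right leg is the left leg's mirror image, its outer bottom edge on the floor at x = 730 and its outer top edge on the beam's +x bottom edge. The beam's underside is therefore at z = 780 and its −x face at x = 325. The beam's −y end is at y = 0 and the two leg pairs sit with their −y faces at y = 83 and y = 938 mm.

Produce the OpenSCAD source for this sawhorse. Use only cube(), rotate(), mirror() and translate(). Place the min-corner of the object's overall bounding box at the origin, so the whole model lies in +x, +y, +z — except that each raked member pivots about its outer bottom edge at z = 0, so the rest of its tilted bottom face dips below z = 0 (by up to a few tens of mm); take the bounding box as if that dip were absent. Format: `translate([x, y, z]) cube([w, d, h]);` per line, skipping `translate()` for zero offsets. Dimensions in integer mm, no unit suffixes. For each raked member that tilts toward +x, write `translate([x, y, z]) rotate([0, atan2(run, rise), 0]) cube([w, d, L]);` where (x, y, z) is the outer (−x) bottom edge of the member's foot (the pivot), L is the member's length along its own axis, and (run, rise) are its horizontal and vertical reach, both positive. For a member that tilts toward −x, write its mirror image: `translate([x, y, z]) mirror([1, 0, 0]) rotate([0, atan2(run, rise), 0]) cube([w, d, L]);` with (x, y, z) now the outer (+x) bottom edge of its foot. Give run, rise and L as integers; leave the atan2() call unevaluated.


translate([325, 0, 780]) cube([80, 1081, 53]);
translate([0, 83, 0]) rotate([0, atan2(325, 780), 0]) cube([35, 60, 845]);
translate([730, 83, 0]) mirror([1, 0, 0]) rotate([0, atan2(325, 780), 0]) cube([35, 60, 845]);
translate([0, 938, 0]) rotate([0, atan2(325, 780), 0]) cube([35, 60, 845]);
translate([730, 938, 0]) mirror([1, 0, 0]) rotate([0, atan2(325, 780), 0]) cube([35, 60, 845]);


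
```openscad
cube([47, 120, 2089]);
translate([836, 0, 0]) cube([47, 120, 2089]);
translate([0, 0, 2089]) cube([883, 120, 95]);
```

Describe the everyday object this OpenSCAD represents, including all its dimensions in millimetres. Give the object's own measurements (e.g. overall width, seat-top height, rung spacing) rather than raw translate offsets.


A door frame. The clear opening is 789 mm wide and 2089 mm high. Two 47 mm wide jambs, 120 mm deep, stand either side of the opening from the floor to the top of the opening. A 95 mm thick head sits across the top of both jambs, spanning the full outside width of the frame.


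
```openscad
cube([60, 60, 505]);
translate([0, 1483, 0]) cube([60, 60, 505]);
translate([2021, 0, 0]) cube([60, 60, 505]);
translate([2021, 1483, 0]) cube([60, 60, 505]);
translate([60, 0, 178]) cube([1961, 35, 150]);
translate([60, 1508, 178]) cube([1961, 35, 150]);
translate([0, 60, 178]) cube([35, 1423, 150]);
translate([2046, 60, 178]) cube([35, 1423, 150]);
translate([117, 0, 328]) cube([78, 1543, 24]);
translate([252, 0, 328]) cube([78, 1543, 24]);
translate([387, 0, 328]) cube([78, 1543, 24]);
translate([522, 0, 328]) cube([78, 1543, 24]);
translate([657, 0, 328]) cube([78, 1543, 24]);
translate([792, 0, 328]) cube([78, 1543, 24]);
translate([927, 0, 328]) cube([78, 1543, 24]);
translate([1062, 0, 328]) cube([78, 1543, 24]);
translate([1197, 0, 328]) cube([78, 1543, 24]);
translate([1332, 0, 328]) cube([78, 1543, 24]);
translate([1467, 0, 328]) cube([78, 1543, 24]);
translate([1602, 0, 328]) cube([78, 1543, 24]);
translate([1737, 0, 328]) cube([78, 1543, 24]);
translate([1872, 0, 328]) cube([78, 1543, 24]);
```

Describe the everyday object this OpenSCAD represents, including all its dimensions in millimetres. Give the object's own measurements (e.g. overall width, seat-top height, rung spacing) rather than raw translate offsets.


A bed frame 2081 mm long (x) by 1543 mm wide (y). Four 60×60 mm corner posts, 505 mm tall, at the corners of the footprint. Four rails of 35 mm thickness and 150 mm height run between adjacent posts with their undersides at z = 178 mm, their outer faces flush with the outside of the frame (the two x-running rails run between the posts' inner faces; the two y-running rails run between the posts' inner faces). 14 slats, each 78 mm wide (x) and 24 mm thick, lie across the top of the two x-running rails, running the full 1543 mm width of the frame in y; along x they sit between the end posts with a 57 mm gap after the −x posts and between neighbouring slats, leaving 71 mm before the +x posts.


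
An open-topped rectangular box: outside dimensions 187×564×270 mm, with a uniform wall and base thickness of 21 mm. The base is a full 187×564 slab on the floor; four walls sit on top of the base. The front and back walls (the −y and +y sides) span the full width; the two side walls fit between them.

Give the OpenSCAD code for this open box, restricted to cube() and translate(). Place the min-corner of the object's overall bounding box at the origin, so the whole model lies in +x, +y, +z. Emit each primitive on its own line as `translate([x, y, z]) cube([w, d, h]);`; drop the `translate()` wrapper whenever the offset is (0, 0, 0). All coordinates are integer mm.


cube([187, 564, 21]);
translate([0, 0, 21]) cube([187, 21, 249]);
translate([0, 543, 21]) cube([187, 21, 249]);
translate([0, 21, 21]) cube([21, 522, 249]);
translate([166, 21, 21]) cube([21, 522, 249]);


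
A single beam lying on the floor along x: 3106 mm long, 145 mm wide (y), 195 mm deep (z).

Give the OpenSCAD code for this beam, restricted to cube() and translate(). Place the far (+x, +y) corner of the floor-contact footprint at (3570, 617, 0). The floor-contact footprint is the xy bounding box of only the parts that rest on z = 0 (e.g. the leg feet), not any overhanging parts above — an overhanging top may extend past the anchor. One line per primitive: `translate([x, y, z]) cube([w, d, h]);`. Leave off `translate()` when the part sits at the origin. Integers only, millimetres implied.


translate([464, 472, 0]) cube([3106, 145, 195]);


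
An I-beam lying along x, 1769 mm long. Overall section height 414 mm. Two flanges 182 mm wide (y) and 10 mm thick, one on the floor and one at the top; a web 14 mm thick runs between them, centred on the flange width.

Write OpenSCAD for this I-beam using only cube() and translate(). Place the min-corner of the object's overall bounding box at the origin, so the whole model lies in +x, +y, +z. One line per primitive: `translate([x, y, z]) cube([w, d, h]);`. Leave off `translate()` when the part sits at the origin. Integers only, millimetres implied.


cube([1769, 182, 10]);
translate([0, 84, 10]) cube([1769, 14, 394]);
translate([0, 0, 404]) cube([1769, 182, 10]);


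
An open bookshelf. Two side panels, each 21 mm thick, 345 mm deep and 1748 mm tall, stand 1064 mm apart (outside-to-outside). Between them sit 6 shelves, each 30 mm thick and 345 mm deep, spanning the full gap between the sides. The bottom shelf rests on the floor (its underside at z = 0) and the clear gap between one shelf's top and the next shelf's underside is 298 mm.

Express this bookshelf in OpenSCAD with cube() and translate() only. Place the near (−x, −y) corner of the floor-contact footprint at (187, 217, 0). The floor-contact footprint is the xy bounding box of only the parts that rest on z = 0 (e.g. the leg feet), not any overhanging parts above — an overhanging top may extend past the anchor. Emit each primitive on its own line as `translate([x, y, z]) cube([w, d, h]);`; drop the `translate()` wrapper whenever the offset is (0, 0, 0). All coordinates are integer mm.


translate([187, 217, 0]) cube([21, 345, 1748]);
translate([1230, 217, 0]) cube([21, 345, 1748]);
translate([208, 217, 0]) cube([1022, 345, 30]);
translate([208, 217, 328]) cube([1022, 345, 30]);
translate([208, 217, 656]) cube([1022, 345, 30]);
translate([208, 217, 984]) cube([1022, 345, 30]);
translate([208, 217, 1312]) cube([1022, 345, 30]);
translate([208, 217, 1640]) cube([1022, 345, 30]);


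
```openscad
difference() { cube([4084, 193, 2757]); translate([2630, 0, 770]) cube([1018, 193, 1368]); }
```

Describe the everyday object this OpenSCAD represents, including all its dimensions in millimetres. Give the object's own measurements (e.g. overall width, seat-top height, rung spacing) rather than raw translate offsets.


A wall 4084 mm long (x), 193 mm thick (y), 2757 mm tall, with a rectangular window opening cut through it. The opening is 1018 mm wide and 1368 mm tall; its sill is at z = 770 mm and its near (−x) edge is 2630 mm from the wall's −x end. The opening passes through the full wall thickness.


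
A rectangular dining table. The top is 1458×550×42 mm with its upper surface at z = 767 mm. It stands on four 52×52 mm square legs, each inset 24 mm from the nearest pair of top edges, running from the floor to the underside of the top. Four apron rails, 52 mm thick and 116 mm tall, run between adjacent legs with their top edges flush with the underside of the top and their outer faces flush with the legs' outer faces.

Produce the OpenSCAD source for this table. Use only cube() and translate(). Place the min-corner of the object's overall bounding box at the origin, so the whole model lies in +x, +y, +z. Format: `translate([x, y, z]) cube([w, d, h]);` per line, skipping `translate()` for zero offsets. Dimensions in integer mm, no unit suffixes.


translate([0, 0, 725]) cube([1458, 550, 42]);
translate([24, 24, 0]) cube([52, 52, 725]);
translate([1382, 24, 0]) cube([52, 52, 725]);
translate([24, 474, 0]) cube([52, 52, 725]);
translate([1382, 474, 0]) cube([52, 52, 725]);
translate([76, 24, 609]) cube([1306, 52, 116]);
translate([76, 474, 609]) cube([1306, 52, 116]);
translate([24, 76, 609]) cube([52, 398, 116]);
translate([1382, 76, 609]) cube([52, 398, 116]);


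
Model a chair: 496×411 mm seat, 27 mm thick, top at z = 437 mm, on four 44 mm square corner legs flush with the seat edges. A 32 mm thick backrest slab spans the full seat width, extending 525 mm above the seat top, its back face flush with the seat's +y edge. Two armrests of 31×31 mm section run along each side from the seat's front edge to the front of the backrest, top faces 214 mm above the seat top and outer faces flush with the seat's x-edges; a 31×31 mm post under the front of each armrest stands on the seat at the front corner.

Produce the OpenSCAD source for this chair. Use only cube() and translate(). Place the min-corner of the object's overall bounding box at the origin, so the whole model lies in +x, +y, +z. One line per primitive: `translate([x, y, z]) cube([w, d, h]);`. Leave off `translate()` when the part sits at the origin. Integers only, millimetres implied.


translate([0, 0, 410]) cube([496, 411, 27]);
cube([44, 44, 410]);
translate([452, 0, 0]) cube([44, 44, 410]);
translate([0, 367, 0]) cube([44, 44, 410]);
translate([452, 367, 0]) cube([44, 44, 410]);
translate([0, 379, 437]) cube([496, 32, 525]);
translate([0, 0, 620]) cube([31, 379, 31]);
translate([465, 0, 620]) cube([31, 379, 31]);
translate([0, 0, 437]) cube([31, 31, 183]);
translate([465, 0, 437]) cube([31, 31, 183]);


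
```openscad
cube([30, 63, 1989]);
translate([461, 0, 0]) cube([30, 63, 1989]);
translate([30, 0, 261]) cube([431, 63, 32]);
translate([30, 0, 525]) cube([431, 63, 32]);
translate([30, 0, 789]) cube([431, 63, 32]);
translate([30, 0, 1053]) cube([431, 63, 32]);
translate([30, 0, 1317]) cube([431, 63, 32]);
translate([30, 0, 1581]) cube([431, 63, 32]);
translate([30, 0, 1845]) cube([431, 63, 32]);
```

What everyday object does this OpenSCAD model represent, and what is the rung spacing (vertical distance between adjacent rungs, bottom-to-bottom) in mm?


A ladder. The rung spacing is 264 mm.

Two tall 30×63 posts with 7 short bars between them — a ladder. Adjacent rungs sit at z = 261 and z = 525, so the spacing is 525 − 261 = 264 mm.


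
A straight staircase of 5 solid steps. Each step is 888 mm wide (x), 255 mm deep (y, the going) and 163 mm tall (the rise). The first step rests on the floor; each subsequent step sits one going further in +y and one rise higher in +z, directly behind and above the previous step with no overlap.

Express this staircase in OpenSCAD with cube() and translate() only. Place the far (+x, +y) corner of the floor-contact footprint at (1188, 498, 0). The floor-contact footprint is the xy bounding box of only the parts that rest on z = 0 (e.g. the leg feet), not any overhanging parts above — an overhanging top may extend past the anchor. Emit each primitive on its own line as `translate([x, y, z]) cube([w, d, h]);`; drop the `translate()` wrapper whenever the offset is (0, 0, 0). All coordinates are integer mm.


translate([300, 243, 0]) cube([888, 255, 163]);
translate([300, 498, 163]) cube([888, 255, 163]);
translate([300, 753, 326]) cube([888, 255, 163]);
translate([300, 1008, 489]) cube([888, 255, 163]);
translate([300, 1263, 652]) cube([888, 255, 163]);


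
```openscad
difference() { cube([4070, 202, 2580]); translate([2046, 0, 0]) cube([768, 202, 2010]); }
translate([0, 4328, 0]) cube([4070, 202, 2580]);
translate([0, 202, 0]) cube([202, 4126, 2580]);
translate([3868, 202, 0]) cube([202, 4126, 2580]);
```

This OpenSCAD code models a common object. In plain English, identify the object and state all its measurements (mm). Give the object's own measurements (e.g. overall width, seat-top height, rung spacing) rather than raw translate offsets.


A single room: four walls, each 2580 mm tall and 202 mm thick, enclosing an outside footprint 4070×4530 mm (x × y), no floor or roof. The front and back walls (−y and +y sides) run the full x-width; the side walls fit between their inner faces. A door opening 768 mm wide and 2010 mm tall is cut through the front wall from the floor up, its −x edge 2046 mm from the wall's −x end.


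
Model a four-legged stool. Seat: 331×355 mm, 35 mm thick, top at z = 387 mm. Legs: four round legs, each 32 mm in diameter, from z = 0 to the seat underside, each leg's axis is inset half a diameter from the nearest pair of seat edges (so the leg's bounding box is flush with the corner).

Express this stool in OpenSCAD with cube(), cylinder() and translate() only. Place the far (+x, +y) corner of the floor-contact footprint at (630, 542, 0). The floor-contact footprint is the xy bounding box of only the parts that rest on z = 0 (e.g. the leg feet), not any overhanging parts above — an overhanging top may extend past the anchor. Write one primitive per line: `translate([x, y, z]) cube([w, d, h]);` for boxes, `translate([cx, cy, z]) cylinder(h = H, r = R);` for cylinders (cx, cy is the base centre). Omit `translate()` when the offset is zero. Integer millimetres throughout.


translate([299, 187, 352]) cube([331, 355, 35]);
translate([315, 203, 0]) cylinder(h = 352, r = 16);
translate([614, 203, 0]) cylinder(h = 352, r = 16);
translate([315, 526, 0]) cylinder(h = 352, r = 16);
translate([614, 526, 0]) cylinder(h = 352, r = 16);
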